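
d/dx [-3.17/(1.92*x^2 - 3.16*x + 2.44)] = (12.1728*x - 10.0172)/(1.92*x^2 - 3.16*x + 2.44)^2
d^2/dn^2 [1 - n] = 0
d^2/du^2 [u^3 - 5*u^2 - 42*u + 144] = 6*u - 10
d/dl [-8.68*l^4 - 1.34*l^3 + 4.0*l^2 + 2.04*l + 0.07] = -34.72*l^3 - 4.02*l^2 + 8.0*l + 2.04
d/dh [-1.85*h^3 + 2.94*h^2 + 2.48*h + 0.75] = -5.55*h^2 + 5.88*h + 2.48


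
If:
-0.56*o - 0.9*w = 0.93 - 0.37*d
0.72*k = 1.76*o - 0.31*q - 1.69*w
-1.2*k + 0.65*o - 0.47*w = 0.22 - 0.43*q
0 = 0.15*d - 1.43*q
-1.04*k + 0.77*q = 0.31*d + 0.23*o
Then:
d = 1.28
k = -0.21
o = -0.34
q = 0.13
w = -0.29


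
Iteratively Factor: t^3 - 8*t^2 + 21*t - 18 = (t - 2)*(t^2 - 6*t + 9) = (t - 3)*(t - 2)*(t - 3)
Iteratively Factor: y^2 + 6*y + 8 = (y + 4)*(y + 2)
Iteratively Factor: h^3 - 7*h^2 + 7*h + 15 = (h - 3)*(h^2 - 4*h - 5) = (h - 3)*(h + 1)*(h - 5)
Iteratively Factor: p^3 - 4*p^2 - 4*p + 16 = (p - 2)*(p^2 - 2*p - 8) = (p - 2)*(p + 2)*(p - 4)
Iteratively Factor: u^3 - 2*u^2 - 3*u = (u + 1)*(u^2 - 3*u) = u*(u + 1)*(u - 3)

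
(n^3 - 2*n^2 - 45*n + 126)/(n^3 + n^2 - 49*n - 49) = (n^2 - 9*n + 18)/(n^2 - 6*n - 7)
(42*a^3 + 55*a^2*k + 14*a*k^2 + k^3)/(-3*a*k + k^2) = (-42*a^3 - 55*a^2*k - 14*a*k^2 - k^3)/(k*(3*a - k))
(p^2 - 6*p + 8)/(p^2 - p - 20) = (-p^2 + 6*p - 8)/(-p^2 + p + 20)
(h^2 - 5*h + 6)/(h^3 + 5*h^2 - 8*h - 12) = (h - 3)/(h^2 + 7*h + 6)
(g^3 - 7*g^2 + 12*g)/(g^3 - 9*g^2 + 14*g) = (g^2 - 7*g + 12)/(g^2 - 9*g + 14)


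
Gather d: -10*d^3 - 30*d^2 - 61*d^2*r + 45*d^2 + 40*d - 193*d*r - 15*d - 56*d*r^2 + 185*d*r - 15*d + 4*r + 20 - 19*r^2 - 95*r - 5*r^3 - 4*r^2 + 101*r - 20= -10*d^3 + d^2*(15 - 61*r) + d*(-56*r^2 - 8*r + 10) - 5*r^3 - 23*r^2 + 10*r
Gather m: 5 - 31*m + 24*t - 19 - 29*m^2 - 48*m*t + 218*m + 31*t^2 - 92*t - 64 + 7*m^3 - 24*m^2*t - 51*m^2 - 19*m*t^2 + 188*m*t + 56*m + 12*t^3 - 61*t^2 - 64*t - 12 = 7*m^3 + m^2*(-24*t - 80) + m*(-19*t^2 + 140*t + 243) + 12*t^3 - 30*t^2 - 132*t - 90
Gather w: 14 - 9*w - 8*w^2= -8*w^2 - 9*w + 14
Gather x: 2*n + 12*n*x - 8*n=12*n*x - 6*n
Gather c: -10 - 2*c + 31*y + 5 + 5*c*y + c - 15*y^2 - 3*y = c*(5*y - 1) - 15*y^2 + 28*y - 5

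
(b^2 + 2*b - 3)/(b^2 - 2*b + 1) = (b + 3)/(b - 1)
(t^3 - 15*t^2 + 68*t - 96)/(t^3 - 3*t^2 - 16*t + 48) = (t - 8)/(t + 4)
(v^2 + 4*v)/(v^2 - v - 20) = v/(v - 5)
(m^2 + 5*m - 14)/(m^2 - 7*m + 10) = (m + 7)/(m - 5)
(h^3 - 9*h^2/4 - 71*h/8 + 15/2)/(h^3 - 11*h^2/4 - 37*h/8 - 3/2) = (8*h^2 + 14*h - 15)/(8*h^2 + 10*h + 3)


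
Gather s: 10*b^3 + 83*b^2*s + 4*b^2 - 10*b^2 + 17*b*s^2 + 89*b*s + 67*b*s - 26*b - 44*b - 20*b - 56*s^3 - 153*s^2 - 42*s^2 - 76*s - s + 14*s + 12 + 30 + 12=10*b^3 - 6*b^2 - 90*b - 56*s^3 + s^2*(17*b - 195) + s*(83*b^2 + 156*b - 63) + 54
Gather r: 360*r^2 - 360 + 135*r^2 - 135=495*r^2 - 495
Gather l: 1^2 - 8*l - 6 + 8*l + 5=0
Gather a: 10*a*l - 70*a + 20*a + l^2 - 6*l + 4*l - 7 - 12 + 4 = a*(10*l - 50) + l^2 - 2*l - 15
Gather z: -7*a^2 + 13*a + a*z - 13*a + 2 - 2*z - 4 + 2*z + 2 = -7*a^2 + a*z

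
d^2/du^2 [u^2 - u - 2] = 2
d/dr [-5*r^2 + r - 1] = 1 - 10*r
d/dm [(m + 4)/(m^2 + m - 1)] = (m^2 + m - (m + 4)*(2*m + 1) - 1)/(m^2 + m - 1)^2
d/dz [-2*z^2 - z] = -4*z - 1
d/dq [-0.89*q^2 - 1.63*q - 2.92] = -1.78*q - 1.63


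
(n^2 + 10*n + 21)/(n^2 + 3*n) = (n + 7)/n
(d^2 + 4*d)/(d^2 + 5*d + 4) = d/(d + 1)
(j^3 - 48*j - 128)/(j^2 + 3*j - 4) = (j^2 - 4*j - 32)/(j - 1)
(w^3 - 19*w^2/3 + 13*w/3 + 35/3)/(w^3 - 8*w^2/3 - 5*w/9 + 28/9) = 3*(w - 5)/(3*w - 4)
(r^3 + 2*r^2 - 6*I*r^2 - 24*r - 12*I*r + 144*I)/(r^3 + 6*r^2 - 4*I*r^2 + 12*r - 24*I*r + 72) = (r - 4)/(r + 2*I)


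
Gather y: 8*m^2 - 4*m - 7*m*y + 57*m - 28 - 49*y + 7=8*m^2 + 53*m + y*(-7*m - 49) - 21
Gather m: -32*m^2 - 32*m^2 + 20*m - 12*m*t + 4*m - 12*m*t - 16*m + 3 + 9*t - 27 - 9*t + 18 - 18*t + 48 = -64*m^2 + m*(8 - 24*t) - 18*t + 42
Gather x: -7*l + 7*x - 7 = -7*l + 7*x - 7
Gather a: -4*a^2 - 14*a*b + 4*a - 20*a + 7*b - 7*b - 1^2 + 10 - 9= -4*a^2 + a*(-14*b - 16)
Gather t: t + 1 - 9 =t - 8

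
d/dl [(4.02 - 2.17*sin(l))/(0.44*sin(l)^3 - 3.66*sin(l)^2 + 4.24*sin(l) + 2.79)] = (1.9096*sin(l)^3 - 13.2486*sin(l)^2 + 29.4264*sin(l) - 23.0991)*cos(l)/(0.1936*sin(l)^6 - 3.2208*sin(l)^5 + 17.1268*sin(l)^4 - 28.5816*sin(l)^3 - 2.4452*sin(l)^2 + 23.6592*sin(l) + 7.7841)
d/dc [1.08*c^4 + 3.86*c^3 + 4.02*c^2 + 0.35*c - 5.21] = 4.32*c^3 + 11.58*c^2 + 8.04*c + 0.35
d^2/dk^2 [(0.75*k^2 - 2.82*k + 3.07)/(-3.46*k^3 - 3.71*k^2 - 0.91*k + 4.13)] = (-17.9574*k^6 + 202.559472*k^5 - 209.669772*k^4 - 715.641122*k^3 + 103.084548*k^2 - 66.152562*k - 103.551994)/(41.421736*k^9 + 133.243908*k^8 + 175.553826*k^7 - 27.175477*k^6 - 271.919277*k^5 - 239.342754*k^4 + 94.144435*k^3 + 179.583138*k^2 + 46.565337*k - 70.444997)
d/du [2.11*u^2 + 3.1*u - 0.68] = 4.22*u + 3.1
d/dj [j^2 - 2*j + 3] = 2*j - 2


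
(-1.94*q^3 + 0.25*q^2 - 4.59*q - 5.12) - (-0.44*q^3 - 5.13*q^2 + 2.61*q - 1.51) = -1.5*q^3 + 5.38*q^2 - 7.2*q - 3.61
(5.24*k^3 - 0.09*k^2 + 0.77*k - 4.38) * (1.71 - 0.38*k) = -1.9912*k^4 + 8.9946*k^3 - 0.4465*k^2 + 2.9811*k - 7.4898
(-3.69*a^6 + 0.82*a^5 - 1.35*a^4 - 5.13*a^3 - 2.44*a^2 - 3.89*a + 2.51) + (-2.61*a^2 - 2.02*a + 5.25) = -3.69*a^6 + 0.82*a^5 - 1.35*a^4 - 5.13*a^3 - 5.05*a^2 - 5.91*a + 7.76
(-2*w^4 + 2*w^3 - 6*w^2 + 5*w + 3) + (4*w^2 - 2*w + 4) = -2*w^4 + 2*w^3 - 2*w^2 + 3*w + 7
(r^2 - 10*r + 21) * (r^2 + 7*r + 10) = r^4 - 3*r^3 - 39*r^2 + 47*r + 210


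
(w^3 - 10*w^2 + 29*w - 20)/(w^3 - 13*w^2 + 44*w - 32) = (w - 5)/(w - 8)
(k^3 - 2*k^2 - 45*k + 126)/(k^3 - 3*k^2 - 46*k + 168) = (k - 3)/(k - 4)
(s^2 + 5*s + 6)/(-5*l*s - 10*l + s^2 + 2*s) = (s + 3)/(-5*l + s)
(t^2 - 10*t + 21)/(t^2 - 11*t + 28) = (t - 3)/(t - 4)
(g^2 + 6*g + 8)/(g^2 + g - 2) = (g + 4)/(g - 1)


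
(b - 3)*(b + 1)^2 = b^3 - b^2 - 5*b - 3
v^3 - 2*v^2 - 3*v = v*(v - 3)*(v + 1)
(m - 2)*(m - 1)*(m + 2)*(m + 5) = m^4 + 4*m^3 - 9*m^2 - 16*m + 20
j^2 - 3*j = j*(j - 3)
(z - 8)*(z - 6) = z^2 - 14*z + 48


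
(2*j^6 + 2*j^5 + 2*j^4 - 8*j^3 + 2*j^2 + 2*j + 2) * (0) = 0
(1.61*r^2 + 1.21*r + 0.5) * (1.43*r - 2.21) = 2.3023*r^3 - 1.8278*r^2 - 1.9591*r - 1.105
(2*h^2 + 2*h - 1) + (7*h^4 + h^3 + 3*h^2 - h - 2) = 7*h^4 + h^3 + 5*h^2 + h - 3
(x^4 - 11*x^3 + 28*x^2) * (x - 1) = x^5 - 12*x^4 + 39*x^3 - 28*x^2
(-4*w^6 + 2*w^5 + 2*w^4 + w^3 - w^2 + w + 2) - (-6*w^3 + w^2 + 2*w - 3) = -4*w^6 + 2*w^5 + 2*w^4 + 7*w^3 - 2*w^2 - w + 5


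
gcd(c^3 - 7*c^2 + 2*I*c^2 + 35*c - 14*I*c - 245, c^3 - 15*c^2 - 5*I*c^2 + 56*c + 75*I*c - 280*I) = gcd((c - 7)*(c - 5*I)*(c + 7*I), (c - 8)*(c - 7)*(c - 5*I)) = c^2 + c*(-7 - 5*I) + 35*I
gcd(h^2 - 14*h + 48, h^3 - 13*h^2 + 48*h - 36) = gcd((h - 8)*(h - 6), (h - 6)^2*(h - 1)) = h - 6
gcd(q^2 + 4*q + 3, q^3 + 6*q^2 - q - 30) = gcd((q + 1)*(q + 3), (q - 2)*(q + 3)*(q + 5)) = q + 3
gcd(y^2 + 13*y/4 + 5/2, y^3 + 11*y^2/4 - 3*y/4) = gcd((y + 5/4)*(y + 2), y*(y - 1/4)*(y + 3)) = 1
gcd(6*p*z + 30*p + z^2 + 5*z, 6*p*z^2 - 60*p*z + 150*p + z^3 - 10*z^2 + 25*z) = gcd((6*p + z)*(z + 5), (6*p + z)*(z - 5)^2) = 6*p + z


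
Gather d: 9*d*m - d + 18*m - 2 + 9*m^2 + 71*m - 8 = d*(9*m - 1) + 9*m^2 + 89*m - 10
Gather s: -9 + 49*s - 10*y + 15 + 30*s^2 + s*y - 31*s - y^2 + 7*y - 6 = 30*s^2 + s*(y + 18) - y^2 - 3*y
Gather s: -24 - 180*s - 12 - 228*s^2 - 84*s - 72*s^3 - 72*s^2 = -72*s^3 - 300*s^2 - 264*s - 36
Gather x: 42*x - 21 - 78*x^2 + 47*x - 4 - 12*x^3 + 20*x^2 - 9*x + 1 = -12*x^3 - 58*x^2 + 80*x - 24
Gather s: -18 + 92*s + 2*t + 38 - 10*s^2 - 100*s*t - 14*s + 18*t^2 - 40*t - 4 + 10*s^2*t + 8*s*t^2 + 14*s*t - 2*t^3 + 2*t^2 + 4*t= s^2*(10*t - 10) + s*(8*t^2 - 86*t + 78) - 2*t^3 + 20*t^2 - 34*t + 16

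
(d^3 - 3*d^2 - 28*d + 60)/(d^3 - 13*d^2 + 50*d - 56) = (d^2 - d - 30)/(d^2 - 11*d + 28)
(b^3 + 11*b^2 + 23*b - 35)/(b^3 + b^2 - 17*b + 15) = (b + 7)/(b - 3)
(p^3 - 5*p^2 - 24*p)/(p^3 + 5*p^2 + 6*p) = (p - 8)/(p + 2)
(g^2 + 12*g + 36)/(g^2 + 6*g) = (g + 6)/g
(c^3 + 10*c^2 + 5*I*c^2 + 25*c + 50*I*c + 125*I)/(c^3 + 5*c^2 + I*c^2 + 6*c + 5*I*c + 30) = (c^2 + 5*c*(1 + I) + 25*I)/(c^2 + I*c + 6)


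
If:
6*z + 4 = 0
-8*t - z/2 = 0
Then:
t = 1/24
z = -2/3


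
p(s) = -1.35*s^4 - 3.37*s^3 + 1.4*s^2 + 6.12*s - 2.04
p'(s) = -5.4*s^3 - 10.11*s^2 + 2.8*s + 6.12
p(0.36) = 0.16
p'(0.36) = 5.57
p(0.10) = -1.42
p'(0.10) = 6.29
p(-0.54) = -4.52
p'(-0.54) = 2.51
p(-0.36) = -3.93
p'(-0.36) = 4.05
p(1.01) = 0.69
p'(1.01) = -6.93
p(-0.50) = -4.41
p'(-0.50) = 2.87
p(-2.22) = -4.65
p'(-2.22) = 9.16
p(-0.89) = -4.85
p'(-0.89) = -0.57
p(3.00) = -171.42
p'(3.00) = -222.27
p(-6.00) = -1010.04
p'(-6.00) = 791.76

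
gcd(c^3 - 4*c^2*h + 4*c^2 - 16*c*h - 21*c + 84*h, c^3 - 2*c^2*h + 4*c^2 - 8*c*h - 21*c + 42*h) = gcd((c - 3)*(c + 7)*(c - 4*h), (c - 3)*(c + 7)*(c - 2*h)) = c^2 + 4*c - 21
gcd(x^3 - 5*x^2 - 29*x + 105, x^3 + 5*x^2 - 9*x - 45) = x^2 + 2*x - 15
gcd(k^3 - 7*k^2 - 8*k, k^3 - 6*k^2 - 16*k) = k^2 - 8*k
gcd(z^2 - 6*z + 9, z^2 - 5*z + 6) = z - 3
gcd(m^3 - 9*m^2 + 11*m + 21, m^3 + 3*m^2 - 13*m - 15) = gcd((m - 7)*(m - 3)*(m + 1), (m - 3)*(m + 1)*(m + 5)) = m^2 - 2*m - 3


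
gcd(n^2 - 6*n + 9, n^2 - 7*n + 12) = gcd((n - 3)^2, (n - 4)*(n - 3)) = n - 3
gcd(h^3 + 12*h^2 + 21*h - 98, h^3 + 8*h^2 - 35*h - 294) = h^2 + 14*h + 49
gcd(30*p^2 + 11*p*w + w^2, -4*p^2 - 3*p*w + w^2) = 1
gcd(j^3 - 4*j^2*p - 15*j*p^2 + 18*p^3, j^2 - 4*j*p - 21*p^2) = j + 3*p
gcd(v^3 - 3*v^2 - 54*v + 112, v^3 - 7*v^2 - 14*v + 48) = v^2 - 10*v + 16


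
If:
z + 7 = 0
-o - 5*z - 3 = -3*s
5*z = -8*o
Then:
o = 35/8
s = -221/24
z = -7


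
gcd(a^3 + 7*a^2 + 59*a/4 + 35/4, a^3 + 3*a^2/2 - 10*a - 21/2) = a^2 + 9*a/2 + 7/2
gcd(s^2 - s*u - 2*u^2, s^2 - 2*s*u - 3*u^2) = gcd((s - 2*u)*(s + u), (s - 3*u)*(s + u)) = s + u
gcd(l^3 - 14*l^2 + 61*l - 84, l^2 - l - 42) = l - 7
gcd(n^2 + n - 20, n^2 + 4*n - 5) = n + 5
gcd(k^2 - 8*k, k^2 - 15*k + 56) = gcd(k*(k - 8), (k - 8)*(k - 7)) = k - 8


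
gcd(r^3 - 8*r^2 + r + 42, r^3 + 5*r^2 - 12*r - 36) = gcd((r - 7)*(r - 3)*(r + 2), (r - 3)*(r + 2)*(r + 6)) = r^2 - r - 6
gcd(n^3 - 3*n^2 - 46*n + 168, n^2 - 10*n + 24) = n^2 - 10*n + 24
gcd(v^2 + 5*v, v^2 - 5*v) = v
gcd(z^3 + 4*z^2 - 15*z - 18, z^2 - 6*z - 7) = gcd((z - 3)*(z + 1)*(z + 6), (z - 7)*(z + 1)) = z + 1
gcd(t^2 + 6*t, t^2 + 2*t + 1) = 1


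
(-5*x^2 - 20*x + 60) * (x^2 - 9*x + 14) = -5*x^4 + 25*x^3 + 170*x^2 - 820*x + 840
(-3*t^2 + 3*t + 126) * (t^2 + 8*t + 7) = -3*t^4 - 21*t^3 + 129*t^2 + 1029*t + 882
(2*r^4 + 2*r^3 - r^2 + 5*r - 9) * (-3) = -6*r^4 - 6*r^3 + 3*r^2 - 15*r + 27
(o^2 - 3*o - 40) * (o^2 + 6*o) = o^4 + 3*o^3 - 58*o^2 - 240*o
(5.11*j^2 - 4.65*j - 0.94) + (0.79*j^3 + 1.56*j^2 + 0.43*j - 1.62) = 0.79*j^3 + 6.67*j^2 - 4.22*j - 2.56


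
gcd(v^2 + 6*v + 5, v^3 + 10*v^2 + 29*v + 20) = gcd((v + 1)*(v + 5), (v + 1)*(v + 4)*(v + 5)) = v^2 + 6*v + 5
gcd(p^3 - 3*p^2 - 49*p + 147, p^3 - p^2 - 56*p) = p + 7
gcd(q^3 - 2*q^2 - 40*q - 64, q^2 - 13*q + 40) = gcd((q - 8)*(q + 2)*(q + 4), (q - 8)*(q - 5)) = q - 8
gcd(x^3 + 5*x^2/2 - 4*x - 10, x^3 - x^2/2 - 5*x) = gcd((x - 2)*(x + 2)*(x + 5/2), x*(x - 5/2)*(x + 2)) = x + 2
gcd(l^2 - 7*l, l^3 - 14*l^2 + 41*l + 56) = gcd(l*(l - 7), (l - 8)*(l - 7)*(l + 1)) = l - 7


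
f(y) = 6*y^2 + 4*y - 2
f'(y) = 12*y + 4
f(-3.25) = 48.38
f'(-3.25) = -35.00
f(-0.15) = -2.46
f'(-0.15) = 2.20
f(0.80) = 5.04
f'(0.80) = 13.60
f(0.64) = 3.02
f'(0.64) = 11.68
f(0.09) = -1.59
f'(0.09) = 5.08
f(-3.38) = 53.03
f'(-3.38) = -36.56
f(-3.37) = 52.66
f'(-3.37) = -36.44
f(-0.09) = -2.31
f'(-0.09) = 2.92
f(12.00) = 910.00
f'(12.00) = 148.00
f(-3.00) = 40.00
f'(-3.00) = -32.00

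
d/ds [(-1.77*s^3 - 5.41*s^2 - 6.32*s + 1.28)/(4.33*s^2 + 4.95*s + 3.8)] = (-7.6641*s^4 - 17.523*s^3 - 19.5919*s^2 - 52.2008*s - 30.352)/(18.7489*s^4 + 42.867*s^3 + 57.4105*s^2 + 37.62*s + 14.44)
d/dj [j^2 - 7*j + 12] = 2*j - 7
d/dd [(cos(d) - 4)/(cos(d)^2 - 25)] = (cos(d)^2 - 8*cos(d) + 25)*sin(d)/(cos(d)^2 - 25)^2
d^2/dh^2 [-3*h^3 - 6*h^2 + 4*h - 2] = -18*h - 12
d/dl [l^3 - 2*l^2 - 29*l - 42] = 3*l^2 - 4*l - 29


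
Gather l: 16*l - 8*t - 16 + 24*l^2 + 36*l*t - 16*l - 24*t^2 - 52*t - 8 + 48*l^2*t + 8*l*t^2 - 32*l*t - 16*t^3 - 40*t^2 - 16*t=l^2*(48*t + 24) + l*(8*t^2 + 4*t) - 16*t^3 - 64*t^2 - 76*t - 24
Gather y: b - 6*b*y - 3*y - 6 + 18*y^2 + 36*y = b + 18*y^2 + y*(33 - 6*b) - 6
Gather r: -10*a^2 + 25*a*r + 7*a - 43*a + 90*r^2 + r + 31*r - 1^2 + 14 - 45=-10*a^2 - 36*a + 90*r^2 + r*(25*a + 32) - 32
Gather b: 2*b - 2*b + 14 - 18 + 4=0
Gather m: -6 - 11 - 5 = -22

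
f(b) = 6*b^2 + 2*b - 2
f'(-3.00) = -34.00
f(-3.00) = 46.00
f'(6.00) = 74.00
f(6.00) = 226.00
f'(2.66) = 33.92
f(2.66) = 45.77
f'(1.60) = 21.20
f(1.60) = 16.56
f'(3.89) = 48.68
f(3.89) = 96.57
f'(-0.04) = 1.52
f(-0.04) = -2.07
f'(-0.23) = -0.76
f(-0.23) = -2.14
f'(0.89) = 12.68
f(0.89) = 4.53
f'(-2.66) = -29.92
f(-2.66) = 35.13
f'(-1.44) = -15.28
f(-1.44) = 7.56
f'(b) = 12*b + 2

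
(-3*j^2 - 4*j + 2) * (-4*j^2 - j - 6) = 12*j^4 + 19*j^3 + 14*j^2 + 22*j - 12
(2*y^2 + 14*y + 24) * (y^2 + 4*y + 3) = 2*y^4 + 22*y^3 + 86*y^2 + 138*y + 72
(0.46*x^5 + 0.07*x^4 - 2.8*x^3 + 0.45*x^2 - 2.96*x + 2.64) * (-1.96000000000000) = -0.9016*x^5 - 0.1372*x^4 + 5.488*x^3 - 0.882*x^2 + 5.8016*x - 5.1744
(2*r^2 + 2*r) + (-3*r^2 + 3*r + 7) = -r^2 + 5*r + 7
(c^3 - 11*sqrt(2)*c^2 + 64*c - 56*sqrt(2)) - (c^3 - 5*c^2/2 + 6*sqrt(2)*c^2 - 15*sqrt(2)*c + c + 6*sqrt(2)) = -17*sqrt(2)*c^2 + 5*c^2/2 + 15*sqrt(2)*c + 63*c - 62*sqrt(2)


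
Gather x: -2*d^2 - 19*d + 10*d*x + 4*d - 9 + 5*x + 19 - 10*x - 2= -2*d^2 - 15*d + x*(10*d - 5) + 8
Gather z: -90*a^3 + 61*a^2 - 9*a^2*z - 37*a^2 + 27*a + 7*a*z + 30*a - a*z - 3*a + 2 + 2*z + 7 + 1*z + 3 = -90*a^3 + 24*a^2 + 54*a + z*(-9*a^2 + 6*a + 3) + 12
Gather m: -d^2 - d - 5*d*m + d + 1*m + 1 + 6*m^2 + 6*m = -d^2 + 6*m^2 + m*(7 - 5*d) + 1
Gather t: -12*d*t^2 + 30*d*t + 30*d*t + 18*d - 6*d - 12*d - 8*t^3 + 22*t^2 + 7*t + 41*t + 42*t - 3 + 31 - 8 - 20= -8*t^3 + t^2*(22 - 12*d) + t*(60*d + 90)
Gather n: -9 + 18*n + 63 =18*n + 54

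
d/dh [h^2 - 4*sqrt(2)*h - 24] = 2*h - 4*sqrt(2)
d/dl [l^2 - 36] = 2*l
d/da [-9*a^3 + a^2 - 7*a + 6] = -27*a^2 + 2*a - 7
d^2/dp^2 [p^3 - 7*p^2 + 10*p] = 6*p - 14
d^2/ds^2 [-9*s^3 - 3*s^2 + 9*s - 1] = -54*s - 6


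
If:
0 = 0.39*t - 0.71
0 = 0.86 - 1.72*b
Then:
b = 0.50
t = 1.82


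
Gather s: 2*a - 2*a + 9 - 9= 0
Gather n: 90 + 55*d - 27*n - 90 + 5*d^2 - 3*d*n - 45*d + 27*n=5*d^2 - 3*d*n + 10*d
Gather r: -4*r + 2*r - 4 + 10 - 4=2 - 2*r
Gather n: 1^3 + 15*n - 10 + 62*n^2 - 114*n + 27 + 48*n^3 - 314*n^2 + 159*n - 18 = 48*n^3 - 252*n^2 + 60*n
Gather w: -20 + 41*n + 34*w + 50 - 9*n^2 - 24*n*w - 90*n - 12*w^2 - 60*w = -9*n^2 - 49*n - 12*w^2 + w*(-24*n - 26) + 30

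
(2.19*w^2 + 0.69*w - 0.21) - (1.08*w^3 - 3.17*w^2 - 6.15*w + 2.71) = -1.08*w^3 + 5.36*w^2 + 6.84*w - 2.92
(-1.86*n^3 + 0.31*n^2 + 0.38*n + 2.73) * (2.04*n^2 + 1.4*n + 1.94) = -3.7944*n^5 - 1.9716*n^4 - 2.3992*n^3 + 6.7026*n^2 + 4.5592*n + 5.2962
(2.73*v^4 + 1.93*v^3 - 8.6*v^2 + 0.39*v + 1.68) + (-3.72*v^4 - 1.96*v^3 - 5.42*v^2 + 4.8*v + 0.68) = -0.99*v^4 - 0.03*v^3 - 14.02*v^2 + 5.19*v + 2.36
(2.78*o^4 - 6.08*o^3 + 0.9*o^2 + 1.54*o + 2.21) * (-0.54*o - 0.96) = -1.5012*o^5 + 0.614400000000001*o^4 + 5.3508*o^3 - 1.6956*o^2 - 2.6718*o - 2.1216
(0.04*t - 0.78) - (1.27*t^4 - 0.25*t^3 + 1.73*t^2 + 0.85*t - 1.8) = -1.27*t^4 + 0.25*t^3 - 1.73*t^2 - 0.81*t + 1.02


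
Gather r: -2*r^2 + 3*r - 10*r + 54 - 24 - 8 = -2*r^2 - 7*r + 22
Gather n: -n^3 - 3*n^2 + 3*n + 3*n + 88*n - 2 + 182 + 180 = -n^3 - 3*n^2 + 94*n + 360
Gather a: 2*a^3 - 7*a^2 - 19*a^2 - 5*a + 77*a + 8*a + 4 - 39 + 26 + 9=2*a^3 - 26*a^2 + 80*a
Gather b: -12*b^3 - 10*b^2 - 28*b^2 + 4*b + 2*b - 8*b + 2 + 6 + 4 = -12*b^3 - 38*b^2 - 2*b + 12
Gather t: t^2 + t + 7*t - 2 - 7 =t^2 + 8*t - 9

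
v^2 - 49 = (v - 7)*(v + 7)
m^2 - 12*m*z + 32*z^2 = (m - 8*z)*(m - 4*z)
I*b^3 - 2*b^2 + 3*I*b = b*(b + 3*I)*(I*b + 1)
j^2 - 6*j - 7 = (j - 7)*(j + 1)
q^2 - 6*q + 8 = (q - 4)*(q - 2)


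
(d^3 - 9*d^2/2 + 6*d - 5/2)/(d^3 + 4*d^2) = (2*d^3 - 9*d^2 + 12*d - 5)/(2*d^2*(d + 4))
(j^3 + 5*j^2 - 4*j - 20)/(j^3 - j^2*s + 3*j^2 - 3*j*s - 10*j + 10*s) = (-j - 2)/(-j + s)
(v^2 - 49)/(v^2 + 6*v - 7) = (v - 7)/(v - 1)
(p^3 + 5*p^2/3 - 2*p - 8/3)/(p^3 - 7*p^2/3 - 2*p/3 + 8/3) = (p + 2)/(p - 2)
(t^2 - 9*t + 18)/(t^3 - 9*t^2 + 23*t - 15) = (t - 6)/(t^2 - 6*t + 5)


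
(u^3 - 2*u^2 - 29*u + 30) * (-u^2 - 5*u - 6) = -u^5 - 3*u^4 + 33*u^3 + 127*u^2 + 24*u - 180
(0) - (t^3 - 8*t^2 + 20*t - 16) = -t^3 + 8*t^2 - 20*t + 16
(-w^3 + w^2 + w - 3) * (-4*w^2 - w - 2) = 4*w^5 - 3*w^4 - 3*w^3 + 9*w^2 + w + 6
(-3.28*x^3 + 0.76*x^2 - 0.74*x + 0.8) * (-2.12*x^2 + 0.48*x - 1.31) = 6.9536*x^5 - 3.1856*x^4 + 6.2304*x^3 - 3.0468*x^2 + 1.3534*x - 1.048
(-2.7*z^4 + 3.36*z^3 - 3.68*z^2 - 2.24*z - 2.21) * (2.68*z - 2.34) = -7.236*z^5 + 15.3228*z^4 - 17.7248*z^3 + 2.608*z^2 - 0.6812*z + 5.1714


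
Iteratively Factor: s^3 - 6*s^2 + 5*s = (s - 1)*(s^2 - 5*s) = s*(s - 1)*(s - 5)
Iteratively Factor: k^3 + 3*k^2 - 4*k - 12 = (k + 3)*(k^2 - 4) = (k + 2)*(k + 3)*(k - 2)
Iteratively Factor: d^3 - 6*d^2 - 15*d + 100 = (d - 5)*(d^2 - d - 20) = (d - 5)^2*(d + 4)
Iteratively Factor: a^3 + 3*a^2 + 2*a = (a + 1)*(a^2 + 2*a) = a*(a + 1)*(a + 2)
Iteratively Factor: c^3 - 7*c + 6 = (c - 1)*(c^2 + c - 6) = (c - 2)*(c - 1)*(c + 3)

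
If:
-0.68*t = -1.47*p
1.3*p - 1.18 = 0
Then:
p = 0.91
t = 1.96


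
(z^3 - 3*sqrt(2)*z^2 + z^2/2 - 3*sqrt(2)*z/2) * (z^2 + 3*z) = z^5 - 3*sqrt(2)*z^4 + 7*z^4/2 - 21*sqrt(2)*z^3/2 + 3*z^3/2 - 9*sqrt(2)*z^2/2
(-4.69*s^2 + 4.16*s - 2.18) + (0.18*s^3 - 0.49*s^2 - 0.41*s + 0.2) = 0.18*s^3 - 5.18*s^2 + 3.75*s - 1.98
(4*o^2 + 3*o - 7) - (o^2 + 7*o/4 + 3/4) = 3*o^2 + 5*o/4 - 31/4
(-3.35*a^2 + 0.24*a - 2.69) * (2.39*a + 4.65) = -8.0065*a^3 - 15.0039*a^2 - 5.3131*a - 12.5085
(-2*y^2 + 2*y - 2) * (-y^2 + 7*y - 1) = 2*y^4 - 16*y^3 + 18*y^2 - 16*y + 2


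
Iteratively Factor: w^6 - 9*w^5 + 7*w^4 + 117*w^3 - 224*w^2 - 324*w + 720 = (w - 3)*(w^5 - 6*w^4 - 11*w^3 + 84*w^2 + 28*w - 240) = (w - 3)*(w + 2)*(w^4 - 8*w^3 + 5*w^2 + 74*w - 120) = (w - 3)*(w - 2)*(w + 2)*(w^3 - 6*w^2 - 7*w + 60) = (w - 3)*(w - 2)*(w + 2)*(w + 3)*(w^2 - 9*w + 20) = (w - 4)*(w - 3)*(w - 2)*(w + 2)*(w + 3)*(w - 5)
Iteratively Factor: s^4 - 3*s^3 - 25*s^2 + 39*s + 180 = (s - 5)*(s^3 + 2*s^2 - 15*s - 36) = (s - 5)*(s + 3)*(s^2 - s - 12) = (s - 5)*(s + 3)^2*(s - 4)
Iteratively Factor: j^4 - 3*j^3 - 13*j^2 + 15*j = (j + 3)*(j^3 - 6*j^2 + 5*j) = (j - 1)*(j + 3)*(j^2 - 5*j) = (j - 5)*(j - 1)*(j + 3)*(j)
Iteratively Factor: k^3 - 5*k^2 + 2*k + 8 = (k + 1)*(k^2 - 6*k + 8) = (k - 4)*(k + 1)*(k - 2)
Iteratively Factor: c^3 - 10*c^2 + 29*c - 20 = (c - 1)*(c^2 - 9*c + 20) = (c - 5)*(c - 1)*(c - 4)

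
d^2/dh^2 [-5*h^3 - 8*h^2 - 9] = -30*h - 16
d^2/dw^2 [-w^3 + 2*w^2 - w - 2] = 4 - 6*w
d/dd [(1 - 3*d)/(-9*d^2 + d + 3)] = (27*d^2 - 3*d - (3*d - 1)*(18*d - 1) - 9)/(-9*d^2 + d + 3)^2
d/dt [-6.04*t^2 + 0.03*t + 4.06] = 0.03 - 12.08*t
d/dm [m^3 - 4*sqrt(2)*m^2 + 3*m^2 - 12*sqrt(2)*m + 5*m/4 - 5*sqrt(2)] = 3*m^2 - 8*sqrt(2)*m + 6*m - 12*sqrt(2) + 5/4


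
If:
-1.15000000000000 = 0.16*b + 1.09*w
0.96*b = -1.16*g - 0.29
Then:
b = -6.8125*w - 7.1875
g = 5.63793103448276*w + 5.69827586206897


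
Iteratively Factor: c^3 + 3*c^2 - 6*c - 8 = (c + 1)*(c^2 + 2*c - 8) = (c - 2)*(c + 1)*(c + 4)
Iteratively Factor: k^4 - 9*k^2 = (k + 3)*(k^3 - 3*k^2) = k*(k + 3)*(k^2 - 3*k) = k*(k - 3)*(k + 3)*(k)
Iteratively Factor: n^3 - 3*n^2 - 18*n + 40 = (n - 2)*(n^2 - n - 20) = (n - 5)*(n - 2)*(n + 4)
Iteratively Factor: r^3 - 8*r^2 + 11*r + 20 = (r - 4)*(r^2 - 4*r - 5) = (r - 4)*(r + 1)*(r - 5)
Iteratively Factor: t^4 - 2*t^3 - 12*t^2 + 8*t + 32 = (t + 2)*(t^3 - 4*t^2 - 4*t + 16) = (t - 2)*(t + 2)*(t^2 - 2*t - 8) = (t - 2)*(t + 2)^2*(t - 4)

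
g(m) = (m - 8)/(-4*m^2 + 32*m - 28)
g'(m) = (m - 8)*(8*m - 32)/(-4*m^2 + 32*m - 28)^2 + 1/(-4*m^2 + 32*m - 28) = (-m^2 + 8*m + 2*(m - 8)*(m - 4) - 7)/(4*(m^2 - 8*m + 7)^2)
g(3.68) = -0.12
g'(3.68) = 0.04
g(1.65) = -0.46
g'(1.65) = 0.69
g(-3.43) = 0.06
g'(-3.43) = 0.01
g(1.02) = -14.59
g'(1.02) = 729.17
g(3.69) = -0.12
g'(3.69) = 0.04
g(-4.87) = 0.05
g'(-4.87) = 0.01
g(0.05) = 0.30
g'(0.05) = 0.32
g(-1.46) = 0.11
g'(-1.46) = 0.05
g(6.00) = -0.10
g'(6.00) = -0.03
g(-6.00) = 0.04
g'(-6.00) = 0.01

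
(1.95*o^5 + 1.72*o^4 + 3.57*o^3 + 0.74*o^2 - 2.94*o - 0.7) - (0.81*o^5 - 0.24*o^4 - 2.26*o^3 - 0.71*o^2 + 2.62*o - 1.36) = 1.14*o^5 + 1.96*o^4 + 5.83*o^3 + 1.45*o^2 - 5.56*o + 0.66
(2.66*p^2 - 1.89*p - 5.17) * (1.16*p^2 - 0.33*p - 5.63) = 3.0856*p^4 - 3.0702*p^3 - 20.3493*p^2 + 12.3468*p + 29.1071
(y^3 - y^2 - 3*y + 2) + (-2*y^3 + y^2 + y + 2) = -y^3 - 2*y + 4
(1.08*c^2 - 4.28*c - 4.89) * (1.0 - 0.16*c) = -0.1728*c^3 + 1.7648*c^2 - 3.4976*c - 4.89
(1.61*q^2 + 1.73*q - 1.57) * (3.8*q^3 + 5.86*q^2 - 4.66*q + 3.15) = 6.118*q^5 + 16.0086*q^4 - 3.3308*q^3 - 12.1905*q^2 + 12.7657*q - 4.9455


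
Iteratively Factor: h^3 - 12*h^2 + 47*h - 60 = (h - 3)*(h^2 - 9*h + 20) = (h - 4)*(h - 3)*(h - 5)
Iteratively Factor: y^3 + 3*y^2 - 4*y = (y - 1)*(y^2 + 4*y) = y*(y - 1)*(y + 4)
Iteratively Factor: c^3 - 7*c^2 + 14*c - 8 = (c - 1)*(c^2 - 6*c + 8) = (c - 2)*(c - 1)*(c - 4)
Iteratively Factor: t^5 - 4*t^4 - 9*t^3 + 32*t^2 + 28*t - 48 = (t + 2)*(t^4 - 6*t^3 + 3*t^2 + 26*t - 24) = (t - 4)*(t + 2)*(t^3 - 2*t^2 - 5*t + 6) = (t - 4)*(t + 2)^2*(t^2 - 4*t + 3) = (t - 4)*(t - 1)*(t + 2)^2*(t - 3)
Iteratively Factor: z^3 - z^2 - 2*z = (z)*(z^2 - z - 2) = z*(z - 2)*(z + 1)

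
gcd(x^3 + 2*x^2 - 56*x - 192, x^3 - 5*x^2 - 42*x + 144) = x^2 - 2*x - 48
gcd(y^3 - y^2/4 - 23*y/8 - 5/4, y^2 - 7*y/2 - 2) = y + 1/2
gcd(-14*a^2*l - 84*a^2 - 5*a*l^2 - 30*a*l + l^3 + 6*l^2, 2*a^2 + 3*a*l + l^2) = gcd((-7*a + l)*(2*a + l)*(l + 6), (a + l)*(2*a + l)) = 2*a + l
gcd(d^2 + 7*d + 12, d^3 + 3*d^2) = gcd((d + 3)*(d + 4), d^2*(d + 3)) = d + 3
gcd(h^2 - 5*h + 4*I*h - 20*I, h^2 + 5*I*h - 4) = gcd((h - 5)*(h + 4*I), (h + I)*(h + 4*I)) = h + 4*I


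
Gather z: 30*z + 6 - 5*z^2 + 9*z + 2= -5*z^2 + 39*z + 8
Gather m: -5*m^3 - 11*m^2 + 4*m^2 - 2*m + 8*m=-5*m^3 - 7*m^2 + 6*m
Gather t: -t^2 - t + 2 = -t^2 - t + 2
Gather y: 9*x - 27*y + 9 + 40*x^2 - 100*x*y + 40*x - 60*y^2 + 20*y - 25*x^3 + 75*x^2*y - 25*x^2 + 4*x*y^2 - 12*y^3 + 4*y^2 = -25*x^3 + 15*x^2 + 49*x - 12*y^3 + y^2*(4*x - 56) + y*(75*x^2 - 100*x - 7) + 9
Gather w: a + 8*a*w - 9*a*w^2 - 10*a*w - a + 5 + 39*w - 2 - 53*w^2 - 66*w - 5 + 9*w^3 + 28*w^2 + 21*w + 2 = 9*w^3 + w^2*(-9*a - 25) + w*(-2*a - 6)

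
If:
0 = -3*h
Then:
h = 0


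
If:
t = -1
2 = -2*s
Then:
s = -1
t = -1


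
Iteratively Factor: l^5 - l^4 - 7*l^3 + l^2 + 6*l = (l - 1)*(l^4 - 7*l^2 - 6*l) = (l - 3)*(l - 1)*(l^3 + 3*l^2 + 2*l) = (l - 3)*(l - 1)*(l + 2)*(l^2 + l) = l*(l - 3)*(l - 1)*(l + 2)*(l + 1)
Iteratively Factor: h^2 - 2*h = (h)*(h - 2)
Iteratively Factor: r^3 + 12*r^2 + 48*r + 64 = (r + 4)*(r^2 + 8*r + 16) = (r + 4)^2*(r + 4)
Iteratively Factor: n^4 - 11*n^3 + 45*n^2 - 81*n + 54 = (n - 3)*(n^3 - 8*n^2 + 21*n - 18) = (n - 3)^2*(n^2 - 5*n + 6) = (n - 3)^3*(n - 2)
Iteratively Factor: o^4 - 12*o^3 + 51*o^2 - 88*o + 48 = (o - 3)*(o^3 - 9*o^2 + 24*o - 16) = (o - 4)*(o - 3)*(o^2 - 5*o + 4) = (o - 4)^2*(o - 3)*(o - 1)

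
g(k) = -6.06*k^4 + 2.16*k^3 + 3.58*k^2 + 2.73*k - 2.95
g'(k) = -24.24*k^3 + 6.48*k^2 + 7.16*k + 2.73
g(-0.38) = -3.72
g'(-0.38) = 2.28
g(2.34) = -130.98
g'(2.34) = -255.62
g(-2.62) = -309.92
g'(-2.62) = 464.40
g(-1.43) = -31.19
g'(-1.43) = 76.62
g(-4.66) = -3014.21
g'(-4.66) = 2563.04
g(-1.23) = -18.78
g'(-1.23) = 48.83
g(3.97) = -1305.88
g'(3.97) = -1383.43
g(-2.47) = -245.96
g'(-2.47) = 389.86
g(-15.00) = -313315.90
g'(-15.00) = 83163.33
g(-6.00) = -8210.77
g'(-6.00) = 5428.89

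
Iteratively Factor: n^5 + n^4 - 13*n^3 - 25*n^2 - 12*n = (n - 4)*(n^4 + 5*n^3 + 7*n^2 + 3*n) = (n - 4)*(n + 1)*(n^3 + 4*n^2 + 3*n) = n*(n - 4)*(n + 1)*(n^2 + 4*n + 3) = n*(n - 4)*(n + 1)*(n + 3)*(n + 1)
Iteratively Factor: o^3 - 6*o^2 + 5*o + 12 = (o + 1)*(o^2 - 7*o + 12) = (o - 3)*(o + 1)*(o - 4)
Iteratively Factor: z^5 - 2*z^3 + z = (z - 1)*(z^4 + z^3 - z^2 - z) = (z - 1)^2*(z^3 + 2*z^2 + z) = z*(z - 1)^2*(z^2 + 2*z + 1) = z*(z - 1)^2*(z + 1)*(z + 1)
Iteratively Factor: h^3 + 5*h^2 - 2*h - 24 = (h - 2)*(h^2 + 7*h + 12) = (h - 2)*(h + 3)*(h + 4)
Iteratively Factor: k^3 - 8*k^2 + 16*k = (k - 4)*(k^2 - 4*k) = k*(k - 4)*(k - 4)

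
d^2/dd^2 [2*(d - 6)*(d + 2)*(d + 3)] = 12*d - 4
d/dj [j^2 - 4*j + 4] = 2*j - 4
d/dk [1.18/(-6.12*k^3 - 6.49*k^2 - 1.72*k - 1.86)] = (21.6648*k^2 + 15.3164*k + 2.0296)/(6.12*k^3 + 6.49*k^2 + 1.72*k + 1.86)^2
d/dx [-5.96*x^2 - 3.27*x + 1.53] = -11.92*x - 3.27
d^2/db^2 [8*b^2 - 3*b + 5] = 16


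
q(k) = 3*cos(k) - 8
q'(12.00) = 1.61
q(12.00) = -5.47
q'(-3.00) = 0.42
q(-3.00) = -10.97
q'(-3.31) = -0.50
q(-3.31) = -10.96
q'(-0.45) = 1.30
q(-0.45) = -5.30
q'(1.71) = -2.97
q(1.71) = -8.42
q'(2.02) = -2.70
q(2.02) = -9.30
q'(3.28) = 0.41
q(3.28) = -10.97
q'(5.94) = 1.01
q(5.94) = -5.17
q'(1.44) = -2.97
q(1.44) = -7.61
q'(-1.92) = 2.82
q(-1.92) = -9.03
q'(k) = -3*sin(k)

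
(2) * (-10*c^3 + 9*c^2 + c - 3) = -20*c^3 + 18*c^2 + 2*c - 6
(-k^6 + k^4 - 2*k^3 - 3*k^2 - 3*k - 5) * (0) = 0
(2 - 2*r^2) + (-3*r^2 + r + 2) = -5*r^2 + r + 4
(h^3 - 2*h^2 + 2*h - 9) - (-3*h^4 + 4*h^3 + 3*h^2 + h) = 3*h^4 - 3*h^3 - 5*h^2 + h - 9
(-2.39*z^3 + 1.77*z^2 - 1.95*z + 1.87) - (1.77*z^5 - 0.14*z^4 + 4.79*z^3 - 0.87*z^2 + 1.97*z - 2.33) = -1.77*z^5 + 0.14*z^4 - 7.18*z^3 + 2.64*z^2 - 3.92*z + 4.2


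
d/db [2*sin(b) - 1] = 2*cos(b)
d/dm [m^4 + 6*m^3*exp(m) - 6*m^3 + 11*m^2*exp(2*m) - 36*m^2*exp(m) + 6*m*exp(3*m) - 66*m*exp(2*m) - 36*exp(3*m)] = 6*m^3*exp(m) + 4*m^3 + 22*m^2*exp(2*m) - 18*m^2*exp(m) - 18*m^2 + 18*m*exp(3*m) - 110*m*exp(2*m) - 72*m*exp(m) - 102*exp(3*m) - 66*exp(2*m)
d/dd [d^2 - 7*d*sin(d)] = -7*d*cos(d) + 2*d - 7*sin(d)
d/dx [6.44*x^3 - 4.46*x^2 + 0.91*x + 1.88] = 19.32*x^2 - 8.92*x + 0.91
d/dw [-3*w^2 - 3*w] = -6*w - 3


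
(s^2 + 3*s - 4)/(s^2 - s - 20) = (s - 1)/(s - 5)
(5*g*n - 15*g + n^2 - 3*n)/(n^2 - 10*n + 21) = (5*g + n)/(n - 7)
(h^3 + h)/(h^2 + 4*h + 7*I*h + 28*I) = (h^3 + h)/(h^2 + h*(4 + 7*I) + 28*I)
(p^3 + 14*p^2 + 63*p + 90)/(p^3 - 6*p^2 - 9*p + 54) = (p^2 + 11*p + 30)/(p^2 - 9*p + 18)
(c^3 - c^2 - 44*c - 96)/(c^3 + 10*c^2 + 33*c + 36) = (c - 8)/(c + 3)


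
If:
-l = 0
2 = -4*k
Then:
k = -1/2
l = 0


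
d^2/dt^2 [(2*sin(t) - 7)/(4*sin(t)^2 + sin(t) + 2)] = (-32*sin(t)^5 + 456*sin(t)^4 + 244*sin(t)^3 - 885*sin(t)^2 - 286*sin(t) + 90)/(4*sin(t)^2 + sin(t) + 2)^3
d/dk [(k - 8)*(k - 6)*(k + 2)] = 3*k^2 - 24*k + 20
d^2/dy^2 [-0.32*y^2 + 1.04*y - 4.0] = -0.640000000000000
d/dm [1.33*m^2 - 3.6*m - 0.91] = 2.66*m - 3.6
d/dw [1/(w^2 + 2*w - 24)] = 2*(-w - 1)/(w^2 + 2*w - 24)^2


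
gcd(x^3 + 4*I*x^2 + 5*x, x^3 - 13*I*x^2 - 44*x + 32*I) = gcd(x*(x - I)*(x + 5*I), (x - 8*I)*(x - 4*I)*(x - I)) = x - I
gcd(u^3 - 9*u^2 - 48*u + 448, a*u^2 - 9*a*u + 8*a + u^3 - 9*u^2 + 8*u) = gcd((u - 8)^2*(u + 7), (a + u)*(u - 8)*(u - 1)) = u - 8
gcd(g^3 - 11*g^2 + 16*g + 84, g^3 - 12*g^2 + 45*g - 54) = g - 6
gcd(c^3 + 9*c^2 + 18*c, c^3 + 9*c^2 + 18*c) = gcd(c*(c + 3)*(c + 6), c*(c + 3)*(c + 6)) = c^3 + 9*c^2 + 18*c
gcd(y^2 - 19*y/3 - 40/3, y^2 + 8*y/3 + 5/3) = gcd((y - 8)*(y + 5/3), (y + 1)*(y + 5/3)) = y + 5/3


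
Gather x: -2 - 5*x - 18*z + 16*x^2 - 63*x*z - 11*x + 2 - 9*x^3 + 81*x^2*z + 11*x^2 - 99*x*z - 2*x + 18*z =-9*x^3 + x^2*(81*z + 27) + x*(-162*z - 18)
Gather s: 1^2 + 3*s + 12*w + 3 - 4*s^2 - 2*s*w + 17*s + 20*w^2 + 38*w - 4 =-4*s^2 + s*(20 - 2*w) + 20*w^2 + 50*w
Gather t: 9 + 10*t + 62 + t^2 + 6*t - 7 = t^2 + 16*t + 64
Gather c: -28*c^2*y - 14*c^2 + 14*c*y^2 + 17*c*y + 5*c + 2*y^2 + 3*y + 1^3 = c^2*(-28*y - 14) + c*(14*y^2 + 17*y + 5) + 2*y^2 + 3*y + 1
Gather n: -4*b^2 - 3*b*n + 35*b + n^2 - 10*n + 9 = -4*b^2 + 35*b + n^2 + n*(-3*b - 10) + 9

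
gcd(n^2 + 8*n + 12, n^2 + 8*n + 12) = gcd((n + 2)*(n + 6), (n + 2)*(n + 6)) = n^2 + 8*n + 12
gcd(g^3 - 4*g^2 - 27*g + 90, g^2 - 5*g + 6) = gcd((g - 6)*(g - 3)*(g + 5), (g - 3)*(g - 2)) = g - 3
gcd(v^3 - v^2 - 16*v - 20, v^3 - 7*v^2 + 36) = v + 2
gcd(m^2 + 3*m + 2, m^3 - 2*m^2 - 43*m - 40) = m + 1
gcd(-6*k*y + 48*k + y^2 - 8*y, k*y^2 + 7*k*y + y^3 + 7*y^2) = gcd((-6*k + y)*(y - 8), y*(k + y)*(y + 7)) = 1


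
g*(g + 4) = g^2 + 4*g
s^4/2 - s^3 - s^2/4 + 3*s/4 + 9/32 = (s/2 + 1/4)*(s - 3/2)^2*(s + 1/2)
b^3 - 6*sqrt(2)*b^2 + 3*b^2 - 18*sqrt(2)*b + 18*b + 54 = (b + 3)*(b - 3*sqrt(2))^2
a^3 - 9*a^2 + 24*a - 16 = (a - 4)^2*(a - 1)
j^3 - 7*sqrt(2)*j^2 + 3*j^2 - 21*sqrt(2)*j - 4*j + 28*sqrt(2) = (j - 1)*(j + 4)*(j - 7*sqrt(2))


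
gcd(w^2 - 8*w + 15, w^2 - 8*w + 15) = w^2 - 8*w + 15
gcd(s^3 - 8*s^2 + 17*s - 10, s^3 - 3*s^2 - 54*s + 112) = s - 2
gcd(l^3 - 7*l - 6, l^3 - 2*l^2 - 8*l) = l + 2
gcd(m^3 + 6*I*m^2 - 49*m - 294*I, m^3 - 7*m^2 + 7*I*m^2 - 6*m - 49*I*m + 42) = m^2 + m*(-7 + 6*I) - 42*I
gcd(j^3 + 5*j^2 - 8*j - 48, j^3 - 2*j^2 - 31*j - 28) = j + 4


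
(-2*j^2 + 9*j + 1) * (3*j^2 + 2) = -6*j^4 + 27*j^3 - j^2 + 18*j + 2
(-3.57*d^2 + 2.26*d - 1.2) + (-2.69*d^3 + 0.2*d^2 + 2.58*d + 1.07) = -2.69*d^3 - 3.37*d^2 + 4.84*d - 0.13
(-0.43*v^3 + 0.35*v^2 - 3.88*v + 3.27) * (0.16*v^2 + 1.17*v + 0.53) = -0.0688*v^5 - 0.4471*v^4 - 0.4392*v^3 - 3.8309*v^2 + 1.7695*v + 1.7331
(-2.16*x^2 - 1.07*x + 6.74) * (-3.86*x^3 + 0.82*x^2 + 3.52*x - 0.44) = 8.3376*x^5 + 2.359*x^4 - 34.497*x^3 + 2.7108*x^2 + 24.1956*x - 2.9656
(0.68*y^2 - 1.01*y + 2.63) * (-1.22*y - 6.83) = -0.8296*y^3 - 3.4122*y^2 + 3.6897*y - 17.9629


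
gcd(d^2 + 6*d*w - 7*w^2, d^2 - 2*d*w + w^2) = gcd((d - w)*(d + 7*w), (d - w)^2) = -d + w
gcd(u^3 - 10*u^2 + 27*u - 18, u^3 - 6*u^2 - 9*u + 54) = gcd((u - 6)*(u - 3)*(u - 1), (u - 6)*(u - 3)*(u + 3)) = u^2 - 9*u + 18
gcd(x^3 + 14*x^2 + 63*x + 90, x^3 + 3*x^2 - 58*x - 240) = x^2 + 11*x + 30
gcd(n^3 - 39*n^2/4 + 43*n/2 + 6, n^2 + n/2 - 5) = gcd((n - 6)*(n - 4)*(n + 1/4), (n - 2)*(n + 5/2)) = 1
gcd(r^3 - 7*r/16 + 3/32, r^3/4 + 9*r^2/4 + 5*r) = 1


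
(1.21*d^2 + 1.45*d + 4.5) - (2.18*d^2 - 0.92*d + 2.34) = -0.97*d^2 + 2.37*d + 2.16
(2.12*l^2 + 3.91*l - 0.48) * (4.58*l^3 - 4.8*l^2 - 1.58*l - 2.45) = 9.7096*l^5 + 7.7318*l^4 - 24.316*l^3 - 9.0678*l^2 - 8.8211*l + 1.176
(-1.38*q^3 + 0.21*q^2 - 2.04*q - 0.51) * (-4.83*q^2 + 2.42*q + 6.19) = 6.6654*q^5 - 4.3539*q^4 + 1.8192*q^3 - 1.1736*q^2 - 13.8618*q - 3.1569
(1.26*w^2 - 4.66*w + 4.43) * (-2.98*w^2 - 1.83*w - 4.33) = -3.7548*w^4 + 11.581*w^3 - 10.1294*w^2 + 12.0709*w - 19.1819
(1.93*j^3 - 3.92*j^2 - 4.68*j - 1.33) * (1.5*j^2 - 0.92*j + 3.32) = 2.895*j^5 - 7.6556*j^4 + 2.994*j^3 - 10.7038*j^2 - 14.314*j - 4.4156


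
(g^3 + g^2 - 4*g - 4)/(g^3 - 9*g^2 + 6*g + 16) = (g + 2)/(g - 8)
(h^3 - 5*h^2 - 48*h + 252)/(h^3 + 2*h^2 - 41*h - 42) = (h - 6)/(h + 1)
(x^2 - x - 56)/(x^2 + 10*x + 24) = (x^2 - x - 56)/(x^2 + 10*x + 24)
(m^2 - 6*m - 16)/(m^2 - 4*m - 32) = (m + 2)/(m + 4)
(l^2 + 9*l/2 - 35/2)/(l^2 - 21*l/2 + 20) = (l + 7)/(l - 8)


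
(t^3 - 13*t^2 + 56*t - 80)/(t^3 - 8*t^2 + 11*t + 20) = (t - 4)/(t + 1)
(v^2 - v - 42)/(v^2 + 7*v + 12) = (v^2 - v - 42)/(v^2 + 7*v + 12)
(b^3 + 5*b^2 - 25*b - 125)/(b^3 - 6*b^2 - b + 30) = (b^2 + 10*b + 25)/(b^2 - b - 6)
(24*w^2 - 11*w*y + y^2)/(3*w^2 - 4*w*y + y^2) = (-8*w + y)/(-w + y)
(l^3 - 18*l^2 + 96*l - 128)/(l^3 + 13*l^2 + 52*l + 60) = (l^3 - 18*l^2 + 96*l - 128)/(l^3 + 13*l^2 + 52*l + 60)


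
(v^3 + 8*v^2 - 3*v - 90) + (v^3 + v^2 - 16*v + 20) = 2*v^3 + 9*v^2 - 19*v - 70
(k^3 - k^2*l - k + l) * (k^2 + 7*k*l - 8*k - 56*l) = k^5 + 6*k^4*l - 8*k^4 - 7*k^3*l^2 - 48*k^3*l - k^3 + 56*k^2*l^2 - 6*k^2*l + 8*k^2 + 7*k*l^2 + 48*k*l - 56*l^2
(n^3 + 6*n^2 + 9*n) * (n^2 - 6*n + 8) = n^5 - 19*n^3 - 6*n^2 + 72*n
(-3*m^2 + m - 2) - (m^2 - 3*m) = -4*m^2 + 4*m - 2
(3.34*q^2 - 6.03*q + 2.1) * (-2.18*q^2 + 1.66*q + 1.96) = -7.2812*q^4 + 18.6898*q^3 - 8.0414*q^2 - 8.3328*q + 4.116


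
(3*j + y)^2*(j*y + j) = 9*j^3*y + 9*j^3 + 6*j^2*y^2 + 6*j^2*y + j*y^3 + j*y^2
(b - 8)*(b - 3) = b^2 - 11*b + 24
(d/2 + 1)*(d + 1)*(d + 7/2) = d^3/2 + 13*d^2/4 + 25*d/4 + 7/2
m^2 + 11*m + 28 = (m + 4)*(m + 7)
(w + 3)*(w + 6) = w^2 + 9*w + 18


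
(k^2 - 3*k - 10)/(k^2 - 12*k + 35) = (k + 2)/(k - 7)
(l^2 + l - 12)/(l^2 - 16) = (l - 3)/(l - 4)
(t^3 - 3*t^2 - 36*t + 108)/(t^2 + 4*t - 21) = (t^2 - 36)/(t + 7)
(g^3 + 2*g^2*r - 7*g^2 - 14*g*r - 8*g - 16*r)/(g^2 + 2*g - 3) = (g^3 + 2*g^2*r - 7*g^2 - 14*g*r - 8*g - 16*r)/(g^2 + 2*g - 3)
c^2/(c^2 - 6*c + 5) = c^2/(c^2 - 6*c + 5)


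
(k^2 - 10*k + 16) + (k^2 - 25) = 2*k^2 - 10*k - 9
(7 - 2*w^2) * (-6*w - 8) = 12*w^3 + 16*w^2 - 42*w - 56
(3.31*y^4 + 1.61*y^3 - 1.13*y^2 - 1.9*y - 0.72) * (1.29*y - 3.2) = 4.2699*y^5 - 8.5151*y^4 - 6.6097*y^3 + 1.165*y^2 + 5.1512*y + 2.304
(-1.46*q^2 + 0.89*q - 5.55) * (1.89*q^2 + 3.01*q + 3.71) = -2.7594*q^4 - 2.7125*q^3 - 13.2272*q^2 - 13.4036*q - 20.5905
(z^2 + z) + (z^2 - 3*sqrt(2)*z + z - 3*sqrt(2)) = 2*z^2 - 3*sqrt(2)*z + 2*z - 3*sqrt(2)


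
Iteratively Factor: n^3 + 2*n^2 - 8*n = (n)*(n^2 + 2*n - 8) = n*(n + 4)*(n - 2)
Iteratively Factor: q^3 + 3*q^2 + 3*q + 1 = (q + 1)*(q^2 + 2*q + 1) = (q + 1)^2*(q + 1)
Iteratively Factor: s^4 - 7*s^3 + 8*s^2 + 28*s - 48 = (s - 2)*(s^3 - 5*s^2 - 2*s + 24) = (s - 2)*(s + 2)*(s^2 - 7*s + 12) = (s - 3)*(s - 2)*(s + 2)*(s - 4)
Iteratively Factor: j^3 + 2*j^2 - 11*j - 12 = (j - 3)*(j^2 + 5*j + 4) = (j - 3)*(j + 1)*(j + 4)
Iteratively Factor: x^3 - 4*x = (x)*(x^2 - 4) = x*(x + 2)*(x - 2)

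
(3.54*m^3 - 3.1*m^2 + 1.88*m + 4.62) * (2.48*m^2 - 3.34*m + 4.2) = 8.7792*m^5 - 19.5116*m^4 + 29.8844*m^3 - 7.8416*m^2 - 7.5348*m + 19.404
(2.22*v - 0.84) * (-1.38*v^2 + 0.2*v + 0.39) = -3.0636*v^3 + 1.6032*v^2 + 0.6978*v - 0.3276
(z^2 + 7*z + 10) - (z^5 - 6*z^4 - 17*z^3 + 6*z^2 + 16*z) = -z^5 + 6*z^4 + 17*z^3 - 5*z^2 - 9*z + 10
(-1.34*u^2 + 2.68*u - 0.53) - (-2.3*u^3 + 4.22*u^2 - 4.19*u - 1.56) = 2.3*u^3 - 5.56*u^2 + 6.87*u + 1.03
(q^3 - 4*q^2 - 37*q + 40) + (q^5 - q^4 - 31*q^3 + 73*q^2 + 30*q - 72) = q^5 - q^4 - 30*q^3 + 69*q^2 - 7*q - 32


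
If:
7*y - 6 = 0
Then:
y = 6/7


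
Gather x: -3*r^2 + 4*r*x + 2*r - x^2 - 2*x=-3*r^2 + 2*r - x^2 + x*(4*r - 2)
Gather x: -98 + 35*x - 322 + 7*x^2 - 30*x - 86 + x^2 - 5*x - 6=8*x^2 - 512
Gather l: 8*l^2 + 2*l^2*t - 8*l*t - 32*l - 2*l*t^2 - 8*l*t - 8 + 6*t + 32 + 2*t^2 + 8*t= l^2*(2*t + 8) + l*(-2*t^2 - 16*t - 32) + 2*t^2 + 14*t + 24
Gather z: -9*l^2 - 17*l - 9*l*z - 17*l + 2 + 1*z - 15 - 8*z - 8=-9*l^2 - 34*l + z*(-9*l - 7) - 21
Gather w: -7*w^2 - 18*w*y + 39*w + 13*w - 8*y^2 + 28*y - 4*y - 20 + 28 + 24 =-7*w^2 + w*(52 - 18*y) - 8*y^2 + 24*y + 32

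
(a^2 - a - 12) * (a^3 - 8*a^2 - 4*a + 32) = a^5 - 9*a^4 - 8*a^3 + 132*a^2 + 16*a - 384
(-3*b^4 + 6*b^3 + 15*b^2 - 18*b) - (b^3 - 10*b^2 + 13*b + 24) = -3*b^4 + 5*b^3 + 25*b^2 - 31*b - 24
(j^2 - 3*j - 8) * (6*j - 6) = 6*j^3 - 24*j^2 - 30*j + 48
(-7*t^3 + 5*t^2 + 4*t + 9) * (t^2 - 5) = -7*t^5 + 5*t^4 + 39*t^3 - 16*t^2 - 20*t - 45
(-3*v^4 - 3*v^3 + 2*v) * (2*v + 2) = -6*v^5 - 12*v^4 - 6*v^3 + 4*v^2 + 4*v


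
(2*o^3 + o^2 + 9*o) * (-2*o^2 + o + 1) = -4*o^5 - 15*o^3 + 10*o^2 + 9*o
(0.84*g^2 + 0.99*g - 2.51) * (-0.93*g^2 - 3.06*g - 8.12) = -0.7812*g^4 - 3.4911*g^3 - 7.5159*g^2 - 0.358199999999999*g + 20.3812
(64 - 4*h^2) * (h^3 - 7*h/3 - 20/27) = -4*h^5 + 220*h^3/3 + 80*h^2/27 - 448*h/3 - 1280/27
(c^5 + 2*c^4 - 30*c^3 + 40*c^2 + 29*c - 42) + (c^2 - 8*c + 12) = c^5 + 2*c^4 - 30*c^3 + 41*c^2 + 21*c - 30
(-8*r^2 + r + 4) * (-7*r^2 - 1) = 56*r^4 - 7*r^3 - 20*r^2 - r - 4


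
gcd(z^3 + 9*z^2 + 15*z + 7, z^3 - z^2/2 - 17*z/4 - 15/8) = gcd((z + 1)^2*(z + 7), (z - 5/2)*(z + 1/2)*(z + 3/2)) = 1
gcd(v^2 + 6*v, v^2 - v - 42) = v + 6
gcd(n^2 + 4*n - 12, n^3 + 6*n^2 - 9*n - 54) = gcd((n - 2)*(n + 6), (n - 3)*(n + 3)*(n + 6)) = n + 6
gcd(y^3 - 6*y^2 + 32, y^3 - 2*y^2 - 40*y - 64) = y + 2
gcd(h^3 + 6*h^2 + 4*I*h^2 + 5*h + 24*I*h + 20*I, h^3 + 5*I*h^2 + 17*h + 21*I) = 1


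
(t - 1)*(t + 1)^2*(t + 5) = t^4 + 6*t^3 + 4*t^2 - 6*t - 5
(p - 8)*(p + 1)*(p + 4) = p^3 - 3*p^2 - 36*p - 32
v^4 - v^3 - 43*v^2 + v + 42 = (v - 7)*(v - 1)*(v + 1)*(v + 6)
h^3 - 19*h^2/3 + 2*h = h*(h - 6)*(h - 1/3)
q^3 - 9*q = q*(q - 3)*(q + 3)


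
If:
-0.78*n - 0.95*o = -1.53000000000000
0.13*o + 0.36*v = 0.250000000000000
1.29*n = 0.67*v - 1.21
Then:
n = -1.04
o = 2.46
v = -0.20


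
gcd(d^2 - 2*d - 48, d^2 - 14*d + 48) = d - 8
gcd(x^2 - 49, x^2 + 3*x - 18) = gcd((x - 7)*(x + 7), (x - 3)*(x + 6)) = 1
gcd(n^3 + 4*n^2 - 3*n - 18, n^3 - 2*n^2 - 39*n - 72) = n^2 + 6*n + 9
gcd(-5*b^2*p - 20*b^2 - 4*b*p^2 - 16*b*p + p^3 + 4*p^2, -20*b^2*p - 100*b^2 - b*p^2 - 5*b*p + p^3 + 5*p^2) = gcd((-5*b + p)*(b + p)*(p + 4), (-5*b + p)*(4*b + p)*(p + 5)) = -5*b + p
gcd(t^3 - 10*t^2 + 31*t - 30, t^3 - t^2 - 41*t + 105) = t^2 - 8*t + 15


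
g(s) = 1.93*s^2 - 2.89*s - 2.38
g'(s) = 3.86*s - 2.89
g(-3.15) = 25.87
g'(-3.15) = -15.05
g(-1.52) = 6.47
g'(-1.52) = -8.76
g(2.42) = 1.93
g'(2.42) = 6.45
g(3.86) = 15.22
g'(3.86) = 12.01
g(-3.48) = 31.05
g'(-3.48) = -16.32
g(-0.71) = 0.64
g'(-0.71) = -5.63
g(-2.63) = 18.57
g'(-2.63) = -13.04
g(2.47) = 2.26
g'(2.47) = 6.64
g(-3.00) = 23.66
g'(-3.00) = -14.47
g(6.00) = 49.76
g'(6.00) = 20.27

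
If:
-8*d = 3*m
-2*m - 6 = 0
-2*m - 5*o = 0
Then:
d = 9/8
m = -3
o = 6/5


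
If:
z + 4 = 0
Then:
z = -4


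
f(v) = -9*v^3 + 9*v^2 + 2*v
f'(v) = -27*v^2 + 18*v + 2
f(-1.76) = 73.42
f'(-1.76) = -113.32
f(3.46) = -258.13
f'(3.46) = -258.95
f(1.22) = -0.51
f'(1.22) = -16.23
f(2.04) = -34.87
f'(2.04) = -73.64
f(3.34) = -228.26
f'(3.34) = -239.08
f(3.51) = -271.29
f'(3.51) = -267.46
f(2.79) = -119.82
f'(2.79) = -157.95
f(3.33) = -225.87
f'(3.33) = -237.46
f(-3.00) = 318.00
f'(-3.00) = -295.00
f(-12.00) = 16824.00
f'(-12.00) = -4102.00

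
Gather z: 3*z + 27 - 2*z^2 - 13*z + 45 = -2*z^2 - 10*z + 72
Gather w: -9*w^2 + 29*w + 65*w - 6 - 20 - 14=-9*w^2 + 94*w - 40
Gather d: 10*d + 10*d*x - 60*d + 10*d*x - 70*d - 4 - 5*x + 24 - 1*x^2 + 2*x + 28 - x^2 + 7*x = d*(20*x - 120) - 2*x^2 + 4*x + 48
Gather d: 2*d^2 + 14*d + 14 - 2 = 2*d^2 + 14*d + 12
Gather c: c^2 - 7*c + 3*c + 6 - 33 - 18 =c^2 - 4*c - 45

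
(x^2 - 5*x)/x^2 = (x - 5)/x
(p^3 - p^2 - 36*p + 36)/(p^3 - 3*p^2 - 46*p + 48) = (p - 6)/(p - 8)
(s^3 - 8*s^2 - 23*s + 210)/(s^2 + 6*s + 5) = (s^2 - 13*s + 42)/(s + 1)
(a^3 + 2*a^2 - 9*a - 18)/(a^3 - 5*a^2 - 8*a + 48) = (a^2 - a - 6)/(a^2 - 8*a + 16)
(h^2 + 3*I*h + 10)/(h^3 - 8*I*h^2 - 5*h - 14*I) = (h + 5*I)/(h^2 - 6*I*h + 7)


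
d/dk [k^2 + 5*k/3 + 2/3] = 2*k + 5/3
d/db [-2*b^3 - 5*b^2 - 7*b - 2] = -6*b^2 - 10*b - 7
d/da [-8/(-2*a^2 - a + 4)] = 8*(-4*a - 1)/(2*a^2 + a - 4)^2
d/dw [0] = 0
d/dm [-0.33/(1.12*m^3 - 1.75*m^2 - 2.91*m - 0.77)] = (1.1088*m^2 - 1.155*m - 0.9603)/(-1.12*m^3 + 1.75*m^2 + 2.91*m + 0.77)^2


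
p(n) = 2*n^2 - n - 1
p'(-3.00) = -13.00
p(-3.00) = 20.00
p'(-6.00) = -25.00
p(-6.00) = 77.00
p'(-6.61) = -27.44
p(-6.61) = 92.99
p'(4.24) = 15.96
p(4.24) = 30.72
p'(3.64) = 13.56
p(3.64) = 21.86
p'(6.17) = 23.68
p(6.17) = 68.97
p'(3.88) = 14.52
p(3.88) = 25.23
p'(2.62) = 9.48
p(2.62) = 10.11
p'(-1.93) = -8.72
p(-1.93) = 8.38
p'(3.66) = 13.64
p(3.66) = 22.13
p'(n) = 4*n - 1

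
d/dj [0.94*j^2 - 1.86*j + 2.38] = 1.88*j - 1.86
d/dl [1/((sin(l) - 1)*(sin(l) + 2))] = -(sin(2*l) + cos(l))/((sin(l) - 1)^2*(sin(l) + 2)^2)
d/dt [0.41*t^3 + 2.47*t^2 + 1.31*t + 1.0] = 1.23*t^2 + 4.94*t + 1.31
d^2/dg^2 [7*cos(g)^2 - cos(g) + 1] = cos(g) - 14*cos(2*g)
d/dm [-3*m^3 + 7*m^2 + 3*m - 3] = -9*m^2 + 14*m + 3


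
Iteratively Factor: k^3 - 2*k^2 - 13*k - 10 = (k - 5)*(k^2 + 3*k + 2) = (k - 5)*(k + 2)*(k + 1)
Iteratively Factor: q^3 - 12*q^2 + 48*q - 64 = (q - 4)*(q^2 - 8*q + 16) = (q - 4)^2*(q - 4)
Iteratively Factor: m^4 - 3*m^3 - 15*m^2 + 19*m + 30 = (m + 1)*(m^3 - 4*m^2 - 11*m + 30) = (m - 5)*(m + 1)*(m^2 + m - 6) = (m - 5)*(m + 1)*(m + 3)*(m - 2)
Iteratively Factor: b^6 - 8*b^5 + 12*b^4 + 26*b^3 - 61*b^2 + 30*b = (b - 1)*(b^5 - 7*b^4 + 5*b^3 + 31*b^2 - 30*b) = b*(b - 1)*(b^4 - 7*b^3 + 5*b^2 + 31*b - 30) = b*(b - 5)*(b - 1)*(b^3 - 2*b^2 - 5*b + 6) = b*(b - 5)*(b - 1)*(b + 2)*(b^2 - 4*b + 3) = b*(b - 5)*(b - 1)^2*(b + 2)*(b - 3)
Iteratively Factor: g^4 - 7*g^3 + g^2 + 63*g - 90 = (g - 2)*(g^3 - 5*g^2 - 9*g + 45) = (g - 2)*(g + 3)*(g^2 - 8*g + 15) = (g - 3)*(g - 2)*(g + 3)*(g - 5)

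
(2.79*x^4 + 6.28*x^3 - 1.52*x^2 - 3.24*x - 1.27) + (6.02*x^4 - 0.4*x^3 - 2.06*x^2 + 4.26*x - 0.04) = 8.81*x^4 + 5.88*x^3 - 3.58*x^2 + 1.02*x - 1.31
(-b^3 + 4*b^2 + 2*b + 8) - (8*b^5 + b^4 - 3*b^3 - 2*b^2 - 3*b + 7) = -8*b^5 - b^4 + 2*b^3 + 6*b^2 + 5*b + 1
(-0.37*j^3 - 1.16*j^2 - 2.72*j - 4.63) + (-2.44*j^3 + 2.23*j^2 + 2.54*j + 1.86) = -2.81*j^3 + 1.07*j^2 - 0.18*j - 2.77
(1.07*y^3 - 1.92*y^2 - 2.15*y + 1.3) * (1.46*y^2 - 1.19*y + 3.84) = 1.5622*y^5 - 4.0765*y^4 + 3.2546*y^3 - 2.9163*y^2 - 9.803*y + 4.992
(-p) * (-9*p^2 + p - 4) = 9*p^3 - p^2 + 4*p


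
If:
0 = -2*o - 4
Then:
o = -2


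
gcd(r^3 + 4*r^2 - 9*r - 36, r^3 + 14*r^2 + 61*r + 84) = r^2 + 7*r + 12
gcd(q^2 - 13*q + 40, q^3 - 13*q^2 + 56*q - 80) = q - 5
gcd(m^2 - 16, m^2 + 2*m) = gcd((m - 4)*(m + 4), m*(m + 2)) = 1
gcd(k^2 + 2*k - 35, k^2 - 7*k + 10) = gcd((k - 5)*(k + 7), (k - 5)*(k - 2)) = k - 5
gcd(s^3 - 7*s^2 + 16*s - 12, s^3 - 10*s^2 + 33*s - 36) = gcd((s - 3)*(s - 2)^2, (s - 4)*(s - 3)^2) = s - 3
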